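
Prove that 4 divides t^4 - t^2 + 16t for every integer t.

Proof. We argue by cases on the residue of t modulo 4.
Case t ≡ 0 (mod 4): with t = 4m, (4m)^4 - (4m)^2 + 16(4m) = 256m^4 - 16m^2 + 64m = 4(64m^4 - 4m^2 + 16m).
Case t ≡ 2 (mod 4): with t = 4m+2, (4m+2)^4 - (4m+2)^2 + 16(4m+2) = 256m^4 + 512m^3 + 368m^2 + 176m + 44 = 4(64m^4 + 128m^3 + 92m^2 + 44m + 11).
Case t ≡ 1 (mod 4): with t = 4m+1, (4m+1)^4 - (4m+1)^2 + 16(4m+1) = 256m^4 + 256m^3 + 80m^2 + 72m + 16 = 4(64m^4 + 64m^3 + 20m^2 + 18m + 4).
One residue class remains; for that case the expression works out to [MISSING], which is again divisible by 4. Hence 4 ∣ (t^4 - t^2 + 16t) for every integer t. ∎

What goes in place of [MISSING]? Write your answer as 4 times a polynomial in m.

4(64m^4 + 192m^3 + 212m^2 + 118m + 30)

The residues treated are {0, 2, 1}, so the missing case is t ≡ 3 (mod 4); write t = 4m+3.
Then (4m+3)^4 - (4m+3)^2 + 16(4m+3) = 256m^4 + 768m^3 + 848m^2 + 472m + 120 = 4(64m^4 + 192m^3 + 212m^2 + 118m + 30).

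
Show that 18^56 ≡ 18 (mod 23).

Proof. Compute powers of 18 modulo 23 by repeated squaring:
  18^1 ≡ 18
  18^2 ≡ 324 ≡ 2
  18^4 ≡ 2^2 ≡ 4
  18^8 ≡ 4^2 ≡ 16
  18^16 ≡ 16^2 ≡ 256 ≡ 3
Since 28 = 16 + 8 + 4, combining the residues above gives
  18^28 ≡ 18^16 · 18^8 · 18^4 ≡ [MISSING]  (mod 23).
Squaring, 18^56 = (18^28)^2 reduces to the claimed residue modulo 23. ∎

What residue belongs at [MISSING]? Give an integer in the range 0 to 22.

8

18^16 · 18^8 · 18^4 ≡ 3 · 16 · 4 = 192.
192 mod 23 = 8, so 18^28 ≡ 8 (mod 23).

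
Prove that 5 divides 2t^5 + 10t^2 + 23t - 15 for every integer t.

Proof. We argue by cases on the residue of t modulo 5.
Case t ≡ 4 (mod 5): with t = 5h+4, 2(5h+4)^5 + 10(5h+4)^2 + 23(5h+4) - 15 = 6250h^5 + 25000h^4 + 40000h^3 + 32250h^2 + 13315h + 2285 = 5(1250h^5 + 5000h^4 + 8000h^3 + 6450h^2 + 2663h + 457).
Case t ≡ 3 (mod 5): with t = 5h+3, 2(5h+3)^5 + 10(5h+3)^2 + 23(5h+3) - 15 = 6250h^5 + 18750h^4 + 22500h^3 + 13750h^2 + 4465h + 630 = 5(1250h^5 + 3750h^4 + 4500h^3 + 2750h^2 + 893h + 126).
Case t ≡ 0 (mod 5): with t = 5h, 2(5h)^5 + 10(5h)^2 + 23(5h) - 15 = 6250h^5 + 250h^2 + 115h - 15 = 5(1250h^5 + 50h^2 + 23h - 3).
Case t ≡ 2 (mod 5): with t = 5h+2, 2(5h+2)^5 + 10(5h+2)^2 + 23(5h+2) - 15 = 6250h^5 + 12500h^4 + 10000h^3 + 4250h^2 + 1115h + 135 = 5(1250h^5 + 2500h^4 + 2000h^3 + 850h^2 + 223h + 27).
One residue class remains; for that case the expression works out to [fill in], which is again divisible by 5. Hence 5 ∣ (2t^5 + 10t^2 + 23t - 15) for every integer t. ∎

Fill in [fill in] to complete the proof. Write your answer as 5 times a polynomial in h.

5(1250h^5 + 1250h^4 + 500h^3 + 150h^2 + 53h + 4)

The residues treated are {4, 3, 0, 2}, so the missing case is t ≡ 1 (mod 5); write t = 5h+1.
Then 2(5h+1)^5 + 10(5h+1)^2 + 23(5h+1) - 15 = 6250h^5 + 6250h^4 + 2500h^3 + 750h^2 + 265h + 20 = 5(1250h^5 + 1250h^4 + 500h^3 + 150h^2 + 53h + 4).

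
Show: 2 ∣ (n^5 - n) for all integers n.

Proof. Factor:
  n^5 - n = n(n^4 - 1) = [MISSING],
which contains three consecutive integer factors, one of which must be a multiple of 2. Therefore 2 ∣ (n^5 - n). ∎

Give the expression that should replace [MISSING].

(n - 1)n(n + 1)(n^2 + 1)

n^4 - 1 = (n^2 - 1)(n^2 + 1), and n^2 - 1 = (n-1)(n+1).
So n(n^4 - 1) = (n - 1)n(n + 1)(n^2 + 1).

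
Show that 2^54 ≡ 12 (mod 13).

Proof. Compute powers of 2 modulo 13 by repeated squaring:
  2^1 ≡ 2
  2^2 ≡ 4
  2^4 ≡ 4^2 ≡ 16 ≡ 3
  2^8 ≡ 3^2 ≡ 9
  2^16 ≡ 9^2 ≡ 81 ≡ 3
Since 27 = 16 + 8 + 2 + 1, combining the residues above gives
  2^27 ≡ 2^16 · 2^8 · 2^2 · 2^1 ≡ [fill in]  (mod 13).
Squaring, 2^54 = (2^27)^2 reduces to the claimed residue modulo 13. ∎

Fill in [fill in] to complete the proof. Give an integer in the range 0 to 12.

Multiply the listed residues: 3 · 9 · 4 · 2 = 27 → 108 → 216.
Reducing modulo 13: 216 = 16·13 + 8, so 2^27 ≡ 8.

8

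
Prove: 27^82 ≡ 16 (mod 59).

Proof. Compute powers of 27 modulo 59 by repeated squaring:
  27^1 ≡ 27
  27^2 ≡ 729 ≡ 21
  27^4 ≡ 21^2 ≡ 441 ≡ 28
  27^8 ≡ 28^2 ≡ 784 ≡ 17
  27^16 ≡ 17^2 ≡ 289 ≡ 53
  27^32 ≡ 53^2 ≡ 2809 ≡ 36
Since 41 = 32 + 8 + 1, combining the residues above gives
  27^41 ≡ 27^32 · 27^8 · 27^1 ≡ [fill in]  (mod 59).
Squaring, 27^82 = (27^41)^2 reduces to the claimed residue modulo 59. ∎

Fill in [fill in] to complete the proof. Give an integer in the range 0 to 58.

Multiply the listed residues: 36 · 17 · 27 = 612 → 16524.
Reducing modulo 59: 16524 = 280·59 + 4, so 27^41 ≡ 4.

4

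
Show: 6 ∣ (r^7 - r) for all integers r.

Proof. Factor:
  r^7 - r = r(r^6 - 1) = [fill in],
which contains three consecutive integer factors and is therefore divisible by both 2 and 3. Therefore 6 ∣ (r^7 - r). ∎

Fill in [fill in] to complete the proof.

r^6 - 1 = (r^2 - 1)(r^4 + r^2 + 1), and r^2 - 1 = (r-1)(r+1).
So r(r^6 - 1) = (r - 1)r(r + 1)(r^4 + r^2 + 1).

(r - 1)r(r + 1)(r^4 + r^2 + 1)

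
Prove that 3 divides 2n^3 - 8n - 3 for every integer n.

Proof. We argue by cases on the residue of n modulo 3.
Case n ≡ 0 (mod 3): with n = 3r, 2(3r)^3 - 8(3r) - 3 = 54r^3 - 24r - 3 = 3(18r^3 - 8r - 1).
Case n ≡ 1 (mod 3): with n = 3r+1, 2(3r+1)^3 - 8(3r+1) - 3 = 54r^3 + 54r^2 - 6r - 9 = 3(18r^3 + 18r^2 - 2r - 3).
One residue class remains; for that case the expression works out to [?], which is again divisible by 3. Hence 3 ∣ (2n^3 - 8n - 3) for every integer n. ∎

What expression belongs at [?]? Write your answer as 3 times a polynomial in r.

3(18r^3 + 36r^2 + 16r - 1)

Only n ≡ 2 (mod 3) is unaccounted for. Put n = 3r+2:
2(3r+2)^3 - 8(3r+2) - 3 expands to 54r^3 + 108r^2 + 48r - 3,
and factoring out 3 leaves 3(18r^3 + 36r^2 + 16r - 1).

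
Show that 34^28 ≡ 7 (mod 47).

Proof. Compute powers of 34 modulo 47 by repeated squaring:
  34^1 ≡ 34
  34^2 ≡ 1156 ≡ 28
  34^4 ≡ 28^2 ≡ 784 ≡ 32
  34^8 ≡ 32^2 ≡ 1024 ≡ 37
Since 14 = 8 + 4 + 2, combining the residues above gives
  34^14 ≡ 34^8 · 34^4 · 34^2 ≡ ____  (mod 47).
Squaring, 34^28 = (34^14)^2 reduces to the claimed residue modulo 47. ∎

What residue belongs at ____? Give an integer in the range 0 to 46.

34^8 · 34^4 · 34^2 ≡ 37 · 32 · 28 = 33152.
33152 mod 47 = 17, so 34^14 ≡ 17 (mod 47).

17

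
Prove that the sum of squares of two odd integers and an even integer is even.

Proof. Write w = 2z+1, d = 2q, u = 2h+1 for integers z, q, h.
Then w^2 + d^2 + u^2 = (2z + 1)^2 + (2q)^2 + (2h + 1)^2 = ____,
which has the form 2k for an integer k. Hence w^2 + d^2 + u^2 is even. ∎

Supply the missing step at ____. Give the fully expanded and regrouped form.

2(2h^2 + 2h + 2q^2 + 2z^2 + 2z + 1)

(2z + 1)^2 + (2q)^2 + (2h + 1)^2 = 4h^2 + 4h + 4q^2 + 4z^2 + 4z + 2
= 2(2h^2 + 2h + 2q^2 + 2z^2 + 2z + 1).
Since 2h^2 + 2h + 2q^2 + 2z^2 + 2z + 1 is an integer, the sum of squares is of the form 2k for an integer k.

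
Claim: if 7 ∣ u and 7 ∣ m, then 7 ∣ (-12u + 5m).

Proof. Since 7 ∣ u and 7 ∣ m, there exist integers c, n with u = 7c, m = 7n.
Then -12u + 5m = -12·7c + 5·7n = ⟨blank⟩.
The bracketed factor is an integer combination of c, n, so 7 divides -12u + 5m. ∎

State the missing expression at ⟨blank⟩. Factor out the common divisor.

7(-12c + 5n)

Each term has a factor of 7: -12·7c + 5·7n = 7·(-12c + 5n).
Since -12c + 5n is an integer, 7 ∣ (-12u + 5m).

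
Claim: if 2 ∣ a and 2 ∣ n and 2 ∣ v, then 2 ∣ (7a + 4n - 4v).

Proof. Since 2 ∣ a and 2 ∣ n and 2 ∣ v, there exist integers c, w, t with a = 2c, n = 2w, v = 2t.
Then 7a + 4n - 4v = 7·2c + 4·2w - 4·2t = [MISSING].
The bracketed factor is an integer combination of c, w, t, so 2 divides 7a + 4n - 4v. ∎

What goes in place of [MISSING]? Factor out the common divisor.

2(7c - 4t + 4w)

Pull the common 2 out of every term: 7·2c + 4·2w - 4·2t = 2(7c - 4t + 4w).
7c - 4t + 4w is an integer, which exhibits the divisibility.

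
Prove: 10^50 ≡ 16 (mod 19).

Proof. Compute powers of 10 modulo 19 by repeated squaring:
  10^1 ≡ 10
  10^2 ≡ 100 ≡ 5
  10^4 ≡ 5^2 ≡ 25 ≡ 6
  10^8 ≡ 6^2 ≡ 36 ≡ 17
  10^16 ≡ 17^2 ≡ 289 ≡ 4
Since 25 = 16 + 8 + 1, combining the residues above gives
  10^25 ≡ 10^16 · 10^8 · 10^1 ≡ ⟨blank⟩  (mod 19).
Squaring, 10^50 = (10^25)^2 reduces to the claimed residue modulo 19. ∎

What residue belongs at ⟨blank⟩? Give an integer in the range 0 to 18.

15

Multiply the listed residues: 4 · 17 · 10 = 68 → 680.
Reducing modulo 19: 680 = 35·19 + 15, so 10^25 ≡ 15.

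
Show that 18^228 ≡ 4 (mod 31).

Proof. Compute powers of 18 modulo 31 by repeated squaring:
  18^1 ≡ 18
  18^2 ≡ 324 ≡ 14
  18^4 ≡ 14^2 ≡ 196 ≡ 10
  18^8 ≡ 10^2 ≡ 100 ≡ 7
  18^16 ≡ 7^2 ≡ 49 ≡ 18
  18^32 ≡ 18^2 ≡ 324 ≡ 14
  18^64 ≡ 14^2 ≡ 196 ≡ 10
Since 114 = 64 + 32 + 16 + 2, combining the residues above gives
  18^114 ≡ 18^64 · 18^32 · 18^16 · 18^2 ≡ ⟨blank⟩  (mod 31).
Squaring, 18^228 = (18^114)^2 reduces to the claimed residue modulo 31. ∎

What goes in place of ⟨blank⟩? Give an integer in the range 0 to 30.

2

18^64 · 18^32 · 18^16 · 18^2 ≡ 10 · 14 · 18 · 14 = 35280.
35280 mod 31 = 2, so 18^114 ≡ 2 (mod 31).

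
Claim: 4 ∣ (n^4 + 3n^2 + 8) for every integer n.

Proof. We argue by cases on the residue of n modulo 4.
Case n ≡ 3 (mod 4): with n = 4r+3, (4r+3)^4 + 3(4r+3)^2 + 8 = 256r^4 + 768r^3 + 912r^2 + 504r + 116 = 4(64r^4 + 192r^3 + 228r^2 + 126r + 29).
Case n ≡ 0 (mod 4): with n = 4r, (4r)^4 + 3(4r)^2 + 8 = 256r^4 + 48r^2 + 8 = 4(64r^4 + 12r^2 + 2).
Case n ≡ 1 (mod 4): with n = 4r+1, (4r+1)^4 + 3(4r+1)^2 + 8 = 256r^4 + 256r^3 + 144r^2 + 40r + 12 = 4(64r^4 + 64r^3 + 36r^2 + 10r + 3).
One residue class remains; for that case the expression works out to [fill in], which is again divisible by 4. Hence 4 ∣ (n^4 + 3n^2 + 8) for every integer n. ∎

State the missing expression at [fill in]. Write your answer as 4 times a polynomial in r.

Only n ≡ 2 (mod 4) is unaccounted for. Put n = 4r+2:
(4r+2)^4 + 3(4r+2)^2 + 8 expands to 256r^4 + 512r^3 + 432r^2 + 176r + 36,
and factoring out 4 leaves 4(64r^4 + 128r^3 + 108r^2 + 44r + 9).

4(64r^4 + 128r^3 + 108r^2 + 44r + 9)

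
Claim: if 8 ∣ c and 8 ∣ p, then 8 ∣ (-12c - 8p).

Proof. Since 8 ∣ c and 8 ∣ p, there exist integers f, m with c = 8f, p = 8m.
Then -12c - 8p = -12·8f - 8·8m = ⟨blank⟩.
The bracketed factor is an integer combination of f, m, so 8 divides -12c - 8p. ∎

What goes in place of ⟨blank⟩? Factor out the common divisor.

Each term has a factor of 8: -12·8f - 8·8m = 8·(-12f - 8m).
Since -12f - 8m is an integer, 8 ∣ (-12c - 8p).

8(-12f - 8m)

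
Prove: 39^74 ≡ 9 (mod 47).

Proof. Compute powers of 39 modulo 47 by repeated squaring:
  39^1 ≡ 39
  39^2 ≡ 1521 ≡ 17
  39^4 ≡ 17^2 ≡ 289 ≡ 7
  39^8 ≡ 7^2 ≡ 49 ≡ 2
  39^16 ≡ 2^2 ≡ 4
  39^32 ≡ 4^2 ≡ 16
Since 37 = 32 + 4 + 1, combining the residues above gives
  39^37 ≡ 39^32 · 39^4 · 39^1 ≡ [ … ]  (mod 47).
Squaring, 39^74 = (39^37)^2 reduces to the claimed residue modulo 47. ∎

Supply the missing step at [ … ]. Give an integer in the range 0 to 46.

44

Multiply the listed residues: 16 · 7 · 39 = 112 → 4368.
Reducing modulo 47: 4368 = 92·47 + 44, so 39^37 ≡ 44.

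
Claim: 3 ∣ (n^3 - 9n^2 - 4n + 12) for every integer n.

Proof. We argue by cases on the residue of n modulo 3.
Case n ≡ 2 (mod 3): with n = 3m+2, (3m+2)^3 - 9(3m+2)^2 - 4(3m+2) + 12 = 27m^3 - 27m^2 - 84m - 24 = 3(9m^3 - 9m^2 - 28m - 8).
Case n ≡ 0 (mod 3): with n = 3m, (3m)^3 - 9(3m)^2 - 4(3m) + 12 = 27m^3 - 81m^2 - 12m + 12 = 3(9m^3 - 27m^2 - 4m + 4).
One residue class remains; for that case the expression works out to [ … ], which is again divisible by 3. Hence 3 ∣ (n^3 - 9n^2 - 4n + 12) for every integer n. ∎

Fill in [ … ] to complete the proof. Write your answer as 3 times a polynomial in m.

Only n ≡ 1 (mod 3) is unaccounted for. Put n = 3m+1:
(3m+1)^3 - 9(3m+1)^2 - 4(3m+1) + 12 expands to 27m^3 - 54m^2 - 57m,
and factoring out 3 leaves 3(9m^3 - 18m^2 - 19m).

3(9m^3 - 18m^2 - 19m)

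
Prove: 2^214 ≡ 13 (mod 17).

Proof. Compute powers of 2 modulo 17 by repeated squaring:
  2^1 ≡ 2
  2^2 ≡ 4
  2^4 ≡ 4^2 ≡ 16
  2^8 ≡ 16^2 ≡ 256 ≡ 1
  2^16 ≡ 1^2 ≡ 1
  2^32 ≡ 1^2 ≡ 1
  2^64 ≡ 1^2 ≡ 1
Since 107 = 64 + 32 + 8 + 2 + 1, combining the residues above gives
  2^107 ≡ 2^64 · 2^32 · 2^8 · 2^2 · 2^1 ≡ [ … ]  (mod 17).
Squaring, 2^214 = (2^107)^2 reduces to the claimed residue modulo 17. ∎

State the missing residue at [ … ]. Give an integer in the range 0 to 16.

8

2^64 · 2^32 · 2^8 · 2^2 · 2^1 ≡ 1 · 1 · 1 · 4 · 2 = 8.
8 mod 17 = 8, so 2^107 ≡ 8 (mod 17).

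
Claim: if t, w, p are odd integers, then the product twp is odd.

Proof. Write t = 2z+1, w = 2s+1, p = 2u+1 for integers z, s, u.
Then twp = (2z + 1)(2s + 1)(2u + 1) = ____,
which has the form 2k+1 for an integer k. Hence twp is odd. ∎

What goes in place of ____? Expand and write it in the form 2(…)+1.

2(4suz + 2su + 2sz + s + 2uz + u + z) + 1

Expanding: (2z + 1)(2s + 1)(2u + 1) = 8suz + 4su + 4sz + 2s + 4uz + 2u + 2z + 1.
Every term except the constant is even, so this is 2(4suz + 2su + 2sz + s + 2uz + u + z) + 1,
and 4suz + 2su + 2sz + s + 2uz + u + z ∈ ℤ gives the required form.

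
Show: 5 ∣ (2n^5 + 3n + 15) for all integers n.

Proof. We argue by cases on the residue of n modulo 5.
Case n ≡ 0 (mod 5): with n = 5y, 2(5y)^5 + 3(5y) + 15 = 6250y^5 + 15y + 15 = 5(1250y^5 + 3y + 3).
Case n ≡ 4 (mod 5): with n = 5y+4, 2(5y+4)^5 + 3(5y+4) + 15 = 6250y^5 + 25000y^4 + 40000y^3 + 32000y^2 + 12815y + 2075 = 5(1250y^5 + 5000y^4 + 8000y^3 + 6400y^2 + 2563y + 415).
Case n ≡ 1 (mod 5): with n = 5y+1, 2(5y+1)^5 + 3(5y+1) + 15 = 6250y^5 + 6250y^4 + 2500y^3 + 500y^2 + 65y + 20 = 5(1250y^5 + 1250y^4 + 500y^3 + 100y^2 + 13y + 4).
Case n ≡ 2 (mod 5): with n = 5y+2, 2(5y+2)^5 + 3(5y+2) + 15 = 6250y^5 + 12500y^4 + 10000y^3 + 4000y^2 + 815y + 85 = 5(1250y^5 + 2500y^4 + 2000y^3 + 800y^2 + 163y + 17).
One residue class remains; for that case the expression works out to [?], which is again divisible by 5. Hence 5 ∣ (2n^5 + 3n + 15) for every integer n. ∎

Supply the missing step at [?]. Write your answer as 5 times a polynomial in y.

5(1250y^5 + 3750y^4 + 4500y^3 + 2700y^2 + 813y + 102)

The residues treated are {0, 4, 1, 2}, so the missing case is n ≡ 3 (mod 5); write n = 5y+3.
Then 2(5y+3)^5 + 3(5y+3) + 15 = 6250y^5 + 18750y^4 + 22500y^3 + 13500y^2 + 4065y + 510 = 5(1250y^5 + 3750y^4 + 4500y^3 + 2700y^2 + 813y + 102).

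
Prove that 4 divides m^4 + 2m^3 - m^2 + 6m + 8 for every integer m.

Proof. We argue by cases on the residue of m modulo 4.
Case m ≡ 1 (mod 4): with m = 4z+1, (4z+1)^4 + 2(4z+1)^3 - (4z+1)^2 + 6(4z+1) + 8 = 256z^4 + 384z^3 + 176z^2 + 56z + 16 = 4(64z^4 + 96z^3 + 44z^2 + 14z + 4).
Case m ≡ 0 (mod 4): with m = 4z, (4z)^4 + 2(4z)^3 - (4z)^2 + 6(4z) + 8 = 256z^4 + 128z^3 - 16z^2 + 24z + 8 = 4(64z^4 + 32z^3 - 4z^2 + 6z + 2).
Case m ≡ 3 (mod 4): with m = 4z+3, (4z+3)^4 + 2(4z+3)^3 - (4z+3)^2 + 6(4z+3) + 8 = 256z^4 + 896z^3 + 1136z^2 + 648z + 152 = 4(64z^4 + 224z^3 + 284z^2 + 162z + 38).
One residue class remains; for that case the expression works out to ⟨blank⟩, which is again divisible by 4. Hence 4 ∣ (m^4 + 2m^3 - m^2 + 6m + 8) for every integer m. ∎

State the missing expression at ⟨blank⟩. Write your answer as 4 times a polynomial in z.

Only m ≡ 2 (mod 4) is unaccounted for. Put m = 4z+2:
(4z+2)^4 + 2(4z+2)^3 - (4z+2)^2 + 6(4z+2) + 8 expands to 256z^4 + 640z^3 + 560z^2 + 232z + 48,
and factoring out 4 leaves 4(64z^4 + 160z^3 + 140z^2 + 58z + 12).

4(64z^4 + 160z^3 + 140z^2 + 58z + 12)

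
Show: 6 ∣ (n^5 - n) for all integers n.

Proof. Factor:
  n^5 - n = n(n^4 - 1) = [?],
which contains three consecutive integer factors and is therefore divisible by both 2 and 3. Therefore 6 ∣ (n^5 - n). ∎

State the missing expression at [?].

(n - 1)n(n + 1)(n^2 + 1)

n^4 - 1 = (n^2 - 1)(n^2 + 1), and n^2 - 1 = (n-1)(n+1).
So n(n^4 - 1) = (n - 1)n(n + 1)(n^2 + 1).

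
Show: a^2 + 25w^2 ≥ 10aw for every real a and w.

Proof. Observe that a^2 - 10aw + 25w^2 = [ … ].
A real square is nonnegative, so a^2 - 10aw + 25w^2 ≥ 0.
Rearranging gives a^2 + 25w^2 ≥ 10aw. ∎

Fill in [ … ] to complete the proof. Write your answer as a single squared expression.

(a - 5w)^2

a^2 - 10aw + 25w^2 is a perfect-square trinomial: the outer terms are (a)^2 and (5w)^2, and the cross term is -2·a·5w.
So a^2 - 10aw + 25w^2 = (a - 5w)^2 ≥ 0.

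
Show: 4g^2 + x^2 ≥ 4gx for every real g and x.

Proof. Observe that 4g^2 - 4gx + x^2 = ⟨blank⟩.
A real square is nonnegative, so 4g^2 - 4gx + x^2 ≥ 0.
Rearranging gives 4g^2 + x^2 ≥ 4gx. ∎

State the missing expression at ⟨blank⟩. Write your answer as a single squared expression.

(2g - x)^2

The leading and trailing coefficients are 2^2 and 1^2, and 4 = 2·2·1, so the trinomial is (2g - x)^2.
Hence 4g^2 - 4gx + x^2 ≥ 0.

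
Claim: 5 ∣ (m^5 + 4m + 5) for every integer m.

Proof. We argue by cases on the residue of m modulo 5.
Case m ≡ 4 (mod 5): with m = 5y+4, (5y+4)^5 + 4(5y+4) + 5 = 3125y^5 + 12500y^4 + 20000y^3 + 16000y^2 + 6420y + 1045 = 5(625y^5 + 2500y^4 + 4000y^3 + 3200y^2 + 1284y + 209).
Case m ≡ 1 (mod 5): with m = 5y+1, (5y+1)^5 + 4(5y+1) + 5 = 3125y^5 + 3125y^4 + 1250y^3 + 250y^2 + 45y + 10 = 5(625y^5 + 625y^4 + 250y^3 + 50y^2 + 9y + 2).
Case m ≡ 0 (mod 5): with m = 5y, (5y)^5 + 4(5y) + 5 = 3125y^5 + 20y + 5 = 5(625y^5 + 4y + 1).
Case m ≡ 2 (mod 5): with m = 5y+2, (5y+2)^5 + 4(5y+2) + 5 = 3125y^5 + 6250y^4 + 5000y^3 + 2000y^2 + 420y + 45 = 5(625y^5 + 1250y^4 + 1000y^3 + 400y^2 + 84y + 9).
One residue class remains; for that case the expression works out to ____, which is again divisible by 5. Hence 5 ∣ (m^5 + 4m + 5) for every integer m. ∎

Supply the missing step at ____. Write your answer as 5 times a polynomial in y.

5(625y^5 + 1875y^4 + 2250y^3 + 1350y^2 + 409y + 52)

Only m ≡ 3 (mod 5) is unaccounted for. Put m = 5y+3:
(5y+3)^5 + 4(5y+3) + 5 expands to 3125y^5 + 9375y^4 + 11250y^3 + 6750y^2 + 2045y + 260,
and factoring out 5 leaves 5(625y^5 + 1875y^4 + 2250y^3 + 1350y^2 + 409y + 52).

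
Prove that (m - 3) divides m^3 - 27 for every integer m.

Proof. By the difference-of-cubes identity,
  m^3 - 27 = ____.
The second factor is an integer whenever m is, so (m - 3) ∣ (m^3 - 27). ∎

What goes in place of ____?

(m - 3)(m^2 + 3m + 9)

Polynomial division of m^3 - 27 by m - 3 leaves remainder 0 and quotient m^2 + 3m + 9.
Hence m^3 - 27 = (m - 3)(m^2 + 3m + 9).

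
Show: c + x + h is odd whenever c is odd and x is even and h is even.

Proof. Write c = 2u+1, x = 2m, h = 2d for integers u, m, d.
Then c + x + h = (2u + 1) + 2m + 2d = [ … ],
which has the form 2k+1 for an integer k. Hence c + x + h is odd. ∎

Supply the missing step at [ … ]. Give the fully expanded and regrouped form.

2(d + m + u) + 1

Expanding: (2u + 1) + 2m + 2d = 2d + 2m + 2u + 1.
Every term except the constant is even, so this is 2(d + m + u) + 1,
and d + m + u ∈ ℤ gives the required form.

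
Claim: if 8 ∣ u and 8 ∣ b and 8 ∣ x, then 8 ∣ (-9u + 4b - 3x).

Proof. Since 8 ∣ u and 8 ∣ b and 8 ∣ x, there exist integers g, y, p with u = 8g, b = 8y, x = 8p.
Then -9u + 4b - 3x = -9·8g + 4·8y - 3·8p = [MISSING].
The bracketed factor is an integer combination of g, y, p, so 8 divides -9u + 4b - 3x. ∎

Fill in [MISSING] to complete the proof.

Pull the common 8 out of every term: -9·8g + 4·8y - 3·8p = 8(-9g - 3p + 4y).
-9g - 3p + 4y is an integer, which exhibits the divisibility.

8(-9g - 3p + 4y)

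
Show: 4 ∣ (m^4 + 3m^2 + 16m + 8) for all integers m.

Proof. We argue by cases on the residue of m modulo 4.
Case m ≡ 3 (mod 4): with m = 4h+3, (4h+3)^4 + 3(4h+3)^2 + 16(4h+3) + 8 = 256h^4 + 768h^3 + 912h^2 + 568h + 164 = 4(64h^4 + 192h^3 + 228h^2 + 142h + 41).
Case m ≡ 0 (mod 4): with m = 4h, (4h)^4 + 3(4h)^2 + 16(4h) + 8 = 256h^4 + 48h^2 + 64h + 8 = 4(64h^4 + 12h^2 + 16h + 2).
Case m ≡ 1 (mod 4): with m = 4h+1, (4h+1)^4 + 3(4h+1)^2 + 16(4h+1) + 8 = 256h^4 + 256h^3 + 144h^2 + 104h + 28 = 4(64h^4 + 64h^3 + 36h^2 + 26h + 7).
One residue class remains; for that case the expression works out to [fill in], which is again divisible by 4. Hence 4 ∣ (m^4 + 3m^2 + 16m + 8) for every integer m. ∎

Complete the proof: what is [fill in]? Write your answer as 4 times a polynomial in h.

4(64h^4 + 128h^3 + 108h^2 + 60h + 17)

The residues treated are {3, 0, 1}, so the missing case is m ≡ 2 (mod 4); write m = 4h+2.
Then (4h+2)^4 + 3(4h+2)^2 + 16(4h+2) + 8 = 256h^4 + 512h^3 + 432h^2 + 240h + 68 = 4(64h^4 + 128h^3 + 108h^2 + 60h + 17).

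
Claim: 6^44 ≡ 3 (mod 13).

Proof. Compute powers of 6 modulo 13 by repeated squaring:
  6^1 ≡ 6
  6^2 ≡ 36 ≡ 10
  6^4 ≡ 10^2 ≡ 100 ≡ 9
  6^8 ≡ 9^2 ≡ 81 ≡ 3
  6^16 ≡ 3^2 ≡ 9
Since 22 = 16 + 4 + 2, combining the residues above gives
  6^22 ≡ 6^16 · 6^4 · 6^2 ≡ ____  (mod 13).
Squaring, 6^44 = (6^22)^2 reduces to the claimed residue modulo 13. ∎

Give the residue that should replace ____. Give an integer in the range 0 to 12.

4

6^16 · 6^4 · 6^2 ≡ 9 · 9 · 10 = 810.
810 mod 13 = 4, so 6^22 ≡ 4 (mod 13).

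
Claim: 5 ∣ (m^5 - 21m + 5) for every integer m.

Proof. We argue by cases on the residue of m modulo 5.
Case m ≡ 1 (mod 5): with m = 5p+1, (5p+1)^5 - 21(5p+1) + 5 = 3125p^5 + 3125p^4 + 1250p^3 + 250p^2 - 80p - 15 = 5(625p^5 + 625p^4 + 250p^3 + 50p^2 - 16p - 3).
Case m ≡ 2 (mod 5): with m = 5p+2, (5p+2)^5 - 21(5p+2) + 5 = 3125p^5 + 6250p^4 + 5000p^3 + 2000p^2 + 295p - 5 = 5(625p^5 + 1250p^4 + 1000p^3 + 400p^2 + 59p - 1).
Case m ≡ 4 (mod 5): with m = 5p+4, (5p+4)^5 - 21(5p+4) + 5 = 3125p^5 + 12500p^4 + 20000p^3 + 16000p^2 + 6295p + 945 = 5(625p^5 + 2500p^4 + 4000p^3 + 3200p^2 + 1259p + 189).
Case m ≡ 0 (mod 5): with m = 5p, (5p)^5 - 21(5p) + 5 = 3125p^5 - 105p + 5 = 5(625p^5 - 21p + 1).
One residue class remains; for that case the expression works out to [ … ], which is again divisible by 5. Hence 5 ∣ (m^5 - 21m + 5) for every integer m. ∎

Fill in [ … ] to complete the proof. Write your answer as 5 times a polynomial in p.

The residues treated are {1, 2, 4, 0}, so the missing case is m ≡ 3 (mod 5); write m = 5p+3.
Then (5p+3)^5 - 21(5p+3) + 5 = 3125p^5 + 9375p^4 + 11250p^3 + 6750p^2 + 1920p + 185 = 5(625p^5 + 1875p^4 + 2250p^3 + 1350p^2 + 384p + 37).

5(625p^5 + 1875p^4 + 2250p^3 + 1350p^2 + 384p + 37)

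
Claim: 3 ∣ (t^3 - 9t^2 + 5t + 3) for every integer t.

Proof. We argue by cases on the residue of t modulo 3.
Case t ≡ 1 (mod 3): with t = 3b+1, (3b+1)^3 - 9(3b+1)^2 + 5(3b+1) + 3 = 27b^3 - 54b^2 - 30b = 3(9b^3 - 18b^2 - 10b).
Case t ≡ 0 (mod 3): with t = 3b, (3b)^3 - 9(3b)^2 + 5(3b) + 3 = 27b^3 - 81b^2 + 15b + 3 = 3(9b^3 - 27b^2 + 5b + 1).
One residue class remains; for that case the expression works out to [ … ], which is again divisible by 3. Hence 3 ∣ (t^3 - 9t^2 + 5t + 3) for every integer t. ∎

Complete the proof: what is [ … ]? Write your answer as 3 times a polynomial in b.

The residues treated are {1, 0}, so the missing case is t ≡ 2 (mod 3); write t = 3b+2.
Then (3b+2)^3 - 9(3b+2)^2 + 5(3b+2) + 3 = 27b^3 - 27b^2 - 57b - 15 = 3(9b^3 - 9b^2 - 19b - 5).

3(9b^3 - 9b^2 - 19b - 5)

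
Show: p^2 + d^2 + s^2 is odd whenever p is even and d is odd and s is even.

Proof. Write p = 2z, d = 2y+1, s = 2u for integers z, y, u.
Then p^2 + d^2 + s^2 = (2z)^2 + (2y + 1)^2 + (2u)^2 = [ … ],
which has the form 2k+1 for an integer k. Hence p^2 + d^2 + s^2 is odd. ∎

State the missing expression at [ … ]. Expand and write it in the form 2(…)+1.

2(2u^2 + 2y^2 + 2y + 2z^2) + 1

Expanding: (2z)^2 + (2y + 1)^2 + (2u)^2 = 4u^2 + 4y^2 + 4y + 4z^2 + 1.
Every term except the constant is even, so this is 2(2u^2 + 2y^2 + 2y + 2z^2) + 1,
and 2u^2 + 2y^2 + 2y + 2z^2 ∈ ℤ gives the required form.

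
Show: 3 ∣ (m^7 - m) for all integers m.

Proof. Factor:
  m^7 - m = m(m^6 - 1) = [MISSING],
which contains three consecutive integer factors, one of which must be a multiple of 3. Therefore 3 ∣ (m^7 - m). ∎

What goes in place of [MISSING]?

m^6 - 1 = (m^2 - 1)(m^4 + m^2 + 1), and m^2 - 1 = (m-1)(m+1).
So m(m^6 - 1) = (m - 1)m(m + 1)(m^4 + m^2 + 1).

(m - 1)m(m + 1)(m^4 + m^2 + 1)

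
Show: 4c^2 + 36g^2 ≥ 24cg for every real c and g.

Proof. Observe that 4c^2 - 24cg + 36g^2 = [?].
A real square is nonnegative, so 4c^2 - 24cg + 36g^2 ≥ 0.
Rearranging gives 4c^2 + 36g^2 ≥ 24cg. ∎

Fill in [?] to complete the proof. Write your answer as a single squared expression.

(2c - 6g)^2

4c^2 - 24cg + 36g^2 is a perfect-square trinomial: the outer terms are (2c)^2 and (6g)^2, and the cross term is -2·2c·6g.
So 4c^2 - 24cg + 36g^2 = (2c - 6g)^2 ≥ 0.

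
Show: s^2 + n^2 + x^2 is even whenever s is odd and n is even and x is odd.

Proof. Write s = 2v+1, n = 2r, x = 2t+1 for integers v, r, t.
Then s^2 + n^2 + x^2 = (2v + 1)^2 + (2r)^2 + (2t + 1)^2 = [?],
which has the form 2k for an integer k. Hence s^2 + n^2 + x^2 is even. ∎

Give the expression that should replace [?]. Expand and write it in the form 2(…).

2(2r^2 + 2t^2 + 2t + 2v^2 + 2v + 1)

(2v + 1)^2 + (2r)^2 + (2t + 1)^2 = 4r^2 + 4t^2 + 4t + 4v^2 + 4v + 2
= 2(2r^2 + 2t^2 + 2t + 2v^2 + 2v + 1).
Since 2r^2 + 2t^2 + 2t + 2v^2 + 2v + 1 is an integer, the sum of squares is of the form 2k for an integer k.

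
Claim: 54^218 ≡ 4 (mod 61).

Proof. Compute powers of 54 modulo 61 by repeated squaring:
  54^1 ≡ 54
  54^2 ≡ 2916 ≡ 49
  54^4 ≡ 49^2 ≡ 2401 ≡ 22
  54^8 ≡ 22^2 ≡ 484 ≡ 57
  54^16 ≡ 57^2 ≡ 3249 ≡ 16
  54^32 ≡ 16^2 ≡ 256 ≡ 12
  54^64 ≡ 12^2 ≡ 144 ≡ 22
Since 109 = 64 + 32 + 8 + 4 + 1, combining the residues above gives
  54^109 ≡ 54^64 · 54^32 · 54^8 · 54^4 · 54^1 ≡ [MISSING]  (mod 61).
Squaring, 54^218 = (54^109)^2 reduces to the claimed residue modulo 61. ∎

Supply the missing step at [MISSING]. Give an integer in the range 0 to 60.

59

54^64 · 54^32 · 54^8 · 54^4 · 54^1 ≡ 22 · 12 · 57 · 22 · 54 = 17877024.
17877024 mod 61 = 59, so 54^109 ≡ 59 (mod 61).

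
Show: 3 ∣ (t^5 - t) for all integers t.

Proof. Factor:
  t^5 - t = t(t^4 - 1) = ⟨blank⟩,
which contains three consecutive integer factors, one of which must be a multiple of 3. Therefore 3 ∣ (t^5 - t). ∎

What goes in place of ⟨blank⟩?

t^4 - 1 = (t^2 - 1)(t^2 + 1), and t^2 - 1 = (t-1)(t+1).
So t(t^4 - 1) = (t - 1)t(t + 1)(t^2 + 1).

(t - 1)t(t + 1)(t^2 + 1)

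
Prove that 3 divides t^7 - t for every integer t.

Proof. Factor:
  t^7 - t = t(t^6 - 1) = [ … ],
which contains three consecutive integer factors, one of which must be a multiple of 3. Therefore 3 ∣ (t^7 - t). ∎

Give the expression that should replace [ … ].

(t - 1)t(t + 1)(t^4 + t^2 + 1)

t^6 - 1 = (t^2 - 1)(t^4 + t^2 + 1), and t^2 - 1 = (t-1)(t+1).
So t(t^6 - 1) = (t - 1)t(t + 1)(t^4 + t^2 + 1).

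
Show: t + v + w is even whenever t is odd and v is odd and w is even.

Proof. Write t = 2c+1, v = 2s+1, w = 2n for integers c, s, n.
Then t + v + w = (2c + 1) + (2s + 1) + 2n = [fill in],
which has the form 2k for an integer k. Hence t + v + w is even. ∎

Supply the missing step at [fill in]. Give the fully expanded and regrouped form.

Expanding: (2c + 1) + (2s + 1) + 2n = 2c + 2n + 2s + 2.
Every term is even; pulling out the factor of 2 gives 2(c + n + s + 1).

2(c + n + s + 1)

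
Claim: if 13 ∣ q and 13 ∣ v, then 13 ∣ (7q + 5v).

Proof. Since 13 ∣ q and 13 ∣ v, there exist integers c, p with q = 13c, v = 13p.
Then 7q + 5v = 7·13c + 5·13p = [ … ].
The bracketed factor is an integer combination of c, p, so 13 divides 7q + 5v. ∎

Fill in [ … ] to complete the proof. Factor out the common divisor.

13(7c + 5p)

Pull the common 13 out of every term: 7·13c + 5·13p = 13(7c + 5p).
7c + 5p is an integer, which exhibits the divisibility.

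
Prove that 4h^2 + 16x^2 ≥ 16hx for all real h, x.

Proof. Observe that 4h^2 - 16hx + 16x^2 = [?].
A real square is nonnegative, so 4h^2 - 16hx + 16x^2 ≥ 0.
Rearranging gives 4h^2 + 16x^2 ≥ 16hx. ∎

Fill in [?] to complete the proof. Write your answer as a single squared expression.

(2h - 4x)^2

The leading and trailing coefficients are 2^2 and 4^2, and 16 = 2·2·4, so the trinomial is (2h - 4x)^2.
Hence 4h^2 - 16hx + 16x^2 ≥ 0.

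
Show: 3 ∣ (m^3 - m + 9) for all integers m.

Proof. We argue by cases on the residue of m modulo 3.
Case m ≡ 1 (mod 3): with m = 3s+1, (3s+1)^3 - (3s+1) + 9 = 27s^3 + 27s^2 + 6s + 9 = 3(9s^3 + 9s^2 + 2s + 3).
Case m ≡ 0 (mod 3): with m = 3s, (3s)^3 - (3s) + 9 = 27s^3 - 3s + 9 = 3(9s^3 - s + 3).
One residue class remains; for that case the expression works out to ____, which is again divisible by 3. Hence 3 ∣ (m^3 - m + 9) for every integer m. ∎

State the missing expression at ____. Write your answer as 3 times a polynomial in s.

3(9s^3 + 18s^2 + 11s + 5)

The residues treated are {1, 0}, so the missing case is m ≡ 2 (mod 3); write m = 3s+2.
Then (3s+2)^3 - (3s+2) + 9 = 27s^3 + 54s^2 + 33s + 15 = 3(9s^3 + 18s^2 + 11s + 5).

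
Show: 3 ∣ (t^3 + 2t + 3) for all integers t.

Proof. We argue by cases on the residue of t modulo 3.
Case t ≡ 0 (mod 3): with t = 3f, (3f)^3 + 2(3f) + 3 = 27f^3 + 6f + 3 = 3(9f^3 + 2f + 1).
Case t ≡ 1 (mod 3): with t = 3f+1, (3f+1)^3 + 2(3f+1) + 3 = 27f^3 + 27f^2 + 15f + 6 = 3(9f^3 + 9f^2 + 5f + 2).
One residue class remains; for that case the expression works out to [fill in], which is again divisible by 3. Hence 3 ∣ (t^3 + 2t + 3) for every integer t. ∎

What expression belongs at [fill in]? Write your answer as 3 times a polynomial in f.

Only t ≡ 2 (mod 3) is unaccounted for. Put t = 3f+2:
(3f+2)^3 + 2(3f+2) + 3 expands to 27f^3 + 54f^2 + 42f + 15,
and factoring out 3 leaves 3(9f^3 + 18f^2 + 14f + 5).

3(9f^3 + 18f^2 + 14f + 5)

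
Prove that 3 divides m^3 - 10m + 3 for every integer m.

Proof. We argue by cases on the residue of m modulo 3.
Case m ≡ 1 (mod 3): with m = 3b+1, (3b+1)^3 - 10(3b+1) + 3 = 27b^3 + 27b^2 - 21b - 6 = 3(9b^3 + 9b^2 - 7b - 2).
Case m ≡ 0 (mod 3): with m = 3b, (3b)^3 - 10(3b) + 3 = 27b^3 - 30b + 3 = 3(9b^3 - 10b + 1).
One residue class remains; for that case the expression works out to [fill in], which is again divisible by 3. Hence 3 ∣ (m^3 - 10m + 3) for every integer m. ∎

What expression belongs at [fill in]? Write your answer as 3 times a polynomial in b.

Only m ≡ 2 (mod 3) is unaccounted for. Put m = 3b+2:
(3b+2)^3 - 10(3b+2) + 3 expands to 27b^3 + 54b^2 + 6b - 9,
and factoring out 3 leaves 3(9b^3 + 18b^2 + 2b - 3).

3(9b^3 + 18b^2 + 2b - 3)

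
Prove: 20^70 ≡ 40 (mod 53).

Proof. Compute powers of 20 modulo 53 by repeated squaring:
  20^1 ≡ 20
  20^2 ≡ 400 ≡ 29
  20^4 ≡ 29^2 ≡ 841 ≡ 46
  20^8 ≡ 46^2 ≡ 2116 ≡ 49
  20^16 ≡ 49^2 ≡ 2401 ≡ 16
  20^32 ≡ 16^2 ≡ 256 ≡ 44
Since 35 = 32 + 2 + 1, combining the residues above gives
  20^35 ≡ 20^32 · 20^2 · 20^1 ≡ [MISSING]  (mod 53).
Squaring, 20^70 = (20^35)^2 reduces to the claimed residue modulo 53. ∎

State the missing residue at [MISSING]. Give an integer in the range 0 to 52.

27

Multiply the listed residues: 44 · 29 · 20 = 1276 → 25520.
Reducing modulo 53: 25520 = 481·53 + 27, so 20^35 ≡ 27.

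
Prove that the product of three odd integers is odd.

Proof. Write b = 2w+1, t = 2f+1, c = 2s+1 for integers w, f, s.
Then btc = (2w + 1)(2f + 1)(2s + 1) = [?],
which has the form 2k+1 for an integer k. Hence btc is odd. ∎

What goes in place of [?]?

(2w + 1)(2f + 1)(2s + 1) = 8fsw + 4fs + 4fw + 2f + 4sw + 2s + 2w + 1
= 2(4fsw + 2fs + 2fw + f + 2sw + s + w) + 1.
Since 4fsw + 2fs + 2fw + f + 2sw + s + w is an integer, the product is of the form 2k+1 for an integer k.

2(4fsw + 2fs + 2fw + f + 2sw + s + w) + 1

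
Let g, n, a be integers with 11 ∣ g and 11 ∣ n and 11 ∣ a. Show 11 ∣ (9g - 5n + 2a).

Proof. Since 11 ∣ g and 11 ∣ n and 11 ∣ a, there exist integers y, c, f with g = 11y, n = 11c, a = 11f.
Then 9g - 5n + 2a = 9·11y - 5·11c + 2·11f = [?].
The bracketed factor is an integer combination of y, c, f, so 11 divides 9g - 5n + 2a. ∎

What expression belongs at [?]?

11(-5c + 2f + 9y)

Pull the common 11 out of every term: 9·11y - 5·11c + 2·11f = 11(-5c + 2f + 9y).
-5c + 2f + 9y is an integer, which exhibits the divisibility.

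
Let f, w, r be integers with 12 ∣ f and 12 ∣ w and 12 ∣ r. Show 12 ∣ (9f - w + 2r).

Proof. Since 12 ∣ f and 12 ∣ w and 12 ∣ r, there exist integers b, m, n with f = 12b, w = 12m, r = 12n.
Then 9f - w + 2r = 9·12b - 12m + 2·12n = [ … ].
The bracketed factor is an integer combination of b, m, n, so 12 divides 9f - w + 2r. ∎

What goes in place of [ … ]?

Each term has a factor of 12: 9·12b - 12m + 2·12n = 12·(9b - m + 2n).
Since 9b - m + 2n is an integer, 12 ∣ (9f - w + 2r).

12(9b - m + 2n)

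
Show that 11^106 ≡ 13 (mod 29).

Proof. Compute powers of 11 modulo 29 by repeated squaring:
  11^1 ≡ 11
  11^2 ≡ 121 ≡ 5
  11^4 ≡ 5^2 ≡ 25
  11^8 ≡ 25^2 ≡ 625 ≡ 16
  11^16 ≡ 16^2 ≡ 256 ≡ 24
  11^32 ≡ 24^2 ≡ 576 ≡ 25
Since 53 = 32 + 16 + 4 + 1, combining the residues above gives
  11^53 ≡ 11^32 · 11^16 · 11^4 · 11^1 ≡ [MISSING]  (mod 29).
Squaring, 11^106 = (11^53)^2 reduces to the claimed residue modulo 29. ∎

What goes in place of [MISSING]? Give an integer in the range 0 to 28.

19

11^32 · 11^16 · 11^4 · 11^1 ≡ 25 · 24 · 25 · 11 = 165000.
165000 mod 29 = 19, so 11^53 ≡ 19 (mod 29).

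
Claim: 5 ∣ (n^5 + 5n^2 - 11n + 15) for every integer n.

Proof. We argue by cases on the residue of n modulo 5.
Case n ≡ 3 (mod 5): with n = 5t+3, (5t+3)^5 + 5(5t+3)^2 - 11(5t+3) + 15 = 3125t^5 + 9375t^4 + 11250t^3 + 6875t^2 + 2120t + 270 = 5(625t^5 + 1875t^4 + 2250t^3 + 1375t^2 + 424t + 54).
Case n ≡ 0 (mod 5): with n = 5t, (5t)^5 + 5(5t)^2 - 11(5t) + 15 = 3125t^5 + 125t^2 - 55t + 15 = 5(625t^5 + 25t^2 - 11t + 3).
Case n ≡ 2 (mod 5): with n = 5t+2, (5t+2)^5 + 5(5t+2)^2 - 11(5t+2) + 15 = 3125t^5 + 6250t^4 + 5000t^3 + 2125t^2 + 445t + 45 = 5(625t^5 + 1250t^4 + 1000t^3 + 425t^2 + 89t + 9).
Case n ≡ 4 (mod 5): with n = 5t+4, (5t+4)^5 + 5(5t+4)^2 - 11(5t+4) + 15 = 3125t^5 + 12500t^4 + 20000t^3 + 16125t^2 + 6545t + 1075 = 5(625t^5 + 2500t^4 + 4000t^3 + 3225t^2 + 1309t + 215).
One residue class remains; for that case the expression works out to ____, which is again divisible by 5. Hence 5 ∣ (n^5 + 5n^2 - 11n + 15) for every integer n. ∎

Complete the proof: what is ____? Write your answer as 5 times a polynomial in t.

The residues treated are {3, 0, 2, 4}, so the missing case is n ≡ 1 (mod 5); write n = 5t+1.
Then (5t+1)^5 + 5(5t+1)^2 - 11(5t+1) + 15 = 3125t^5 + 3125t^4 + 1250t^3 + 375t^2 + 20t + 10 = 5(625t^5 + 625t^4 + 250t^3 + 75t^2 + 4t + 2).

5(625t^5 + 625t^4 + 250t^3 + 75t^2 + 4t + 2)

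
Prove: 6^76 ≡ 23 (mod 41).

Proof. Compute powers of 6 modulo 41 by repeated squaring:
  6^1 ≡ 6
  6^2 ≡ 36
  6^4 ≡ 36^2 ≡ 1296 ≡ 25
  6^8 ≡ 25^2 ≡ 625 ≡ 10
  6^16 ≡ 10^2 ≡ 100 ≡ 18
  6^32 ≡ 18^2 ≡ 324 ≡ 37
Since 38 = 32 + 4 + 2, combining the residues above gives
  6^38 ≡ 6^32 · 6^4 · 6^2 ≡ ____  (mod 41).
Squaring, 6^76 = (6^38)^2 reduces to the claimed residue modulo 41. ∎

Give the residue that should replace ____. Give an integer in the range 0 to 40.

8

6^32 · 6^4 · 6^2 ≡ 37 · 25 · 36 = 33300.
33300 mod 41 = 8, so 6^38 ≡ 8 (mod 41).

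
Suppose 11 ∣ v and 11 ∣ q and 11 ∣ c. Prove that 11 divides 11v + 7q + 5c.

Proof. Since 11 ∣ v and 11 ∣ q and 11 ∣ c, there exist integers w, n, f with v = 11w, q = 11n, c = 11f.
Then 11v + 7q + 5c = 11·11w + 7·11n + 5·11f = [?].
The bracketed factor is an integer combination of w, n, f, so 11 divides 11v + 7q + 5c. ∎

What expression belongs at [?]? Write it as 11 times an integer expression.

11(5f + 7n + 11w)

Pull the common 11 out of every term: 11·11w + 7·11n + 5·11f = 11(5f + 7n + 11w).
5f + 7n + 11w is an integer, which exhibits the divisibility.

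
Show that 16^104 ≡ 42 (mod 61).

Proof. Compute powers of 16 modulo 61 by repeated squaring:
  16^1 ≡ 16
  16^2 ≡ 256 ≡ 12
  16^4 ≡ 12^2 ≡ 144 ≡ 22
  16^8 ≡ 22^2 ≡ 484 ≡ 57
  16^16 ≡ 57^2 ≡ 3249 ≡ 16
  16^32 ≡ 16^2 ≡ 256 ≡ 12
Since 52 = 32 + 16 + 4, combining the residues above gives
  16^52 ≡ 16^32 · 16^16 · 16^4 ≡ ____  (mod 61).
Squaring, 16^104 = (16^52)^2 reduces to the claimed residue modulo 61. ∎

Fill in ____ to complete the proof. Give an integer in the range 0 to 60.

15

16^32 · 16^16 · 16^4 ≡ 12 · 16 · 22 = 4224.
4224 mod 61 = 15, so 16^52 ≡ 15 (mod 61).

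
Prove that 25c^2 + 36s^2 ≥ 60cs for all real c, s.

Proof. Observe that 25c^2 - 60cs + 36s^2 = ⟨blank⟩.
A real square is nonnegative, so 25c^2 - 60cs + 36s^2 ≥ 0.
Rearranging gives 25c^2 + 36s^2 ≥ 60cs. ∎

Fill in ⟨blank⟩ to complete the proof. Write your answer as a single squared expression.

25c^2 - 60cs + 36s^2 is a perfect-square trinomial: the outer terms are (5c)^2 and (6s)^2, and the cross term is -2·5c·6s.
So 25c^2 - 60cs + 36s^2 = (5c - 6s)^2 ≥ 0.

(5c - 6s)^2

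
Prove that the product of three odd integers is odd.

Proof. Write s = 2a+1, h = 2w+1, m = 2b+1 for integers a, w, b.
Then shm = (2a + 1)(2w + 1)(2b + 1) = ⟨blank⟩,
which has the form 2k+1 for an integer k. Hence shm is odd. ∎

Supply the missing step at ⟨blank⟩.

(2a + 1)(2w + 1)(2b + 1) = 8abw + 4ab + 4aw + 2a + 4bw + 2b + 2w + 1
= 2(4abw + 2ab + 2aw + a + 2bw + b + w) + 1.
Since 4abw + 2ab + 2aw + a + 2bw + b + w is an integer, the product is of the form 2k+1 for an integer k.

2(4abw + 2ab + 2aw + a + 2bw + b + w) + 1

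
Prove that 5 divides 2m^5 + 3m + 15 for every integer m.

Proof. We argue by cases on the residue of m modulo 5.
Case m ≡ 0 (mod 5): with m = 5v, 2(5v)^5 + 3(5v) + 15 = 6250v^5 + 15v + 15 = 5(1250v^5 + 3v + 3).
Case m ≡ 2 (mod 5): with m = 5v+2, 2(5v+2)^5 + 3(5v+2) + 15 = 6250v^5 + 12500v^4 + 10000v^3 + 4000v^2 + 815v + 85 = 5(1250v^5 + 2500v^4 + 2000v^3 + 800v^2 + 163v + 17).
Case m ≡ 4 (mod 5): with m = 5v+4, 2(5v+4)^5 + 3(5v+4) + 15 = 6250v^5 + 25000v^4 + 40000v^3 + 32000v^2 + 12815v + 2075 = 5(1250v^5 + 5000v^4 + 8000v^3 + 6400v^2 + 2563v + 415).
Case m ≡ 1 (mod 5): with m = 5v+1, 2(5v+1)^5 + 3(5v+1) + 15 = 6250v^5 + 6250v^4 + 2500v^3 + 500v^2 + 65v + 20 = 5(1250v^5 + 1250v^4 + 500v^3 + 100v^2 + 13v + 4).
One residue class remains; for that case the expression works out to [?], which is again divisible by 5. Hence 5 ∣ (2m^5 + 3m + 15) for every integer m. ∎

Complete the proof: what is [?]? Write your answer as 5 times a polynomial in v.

The residues treated are {0, 2, 4, 1}, so the missing case is m ≡ 3 (mod 5); write m = 5v+3.
Then 2(5v+3)^5 + 3(5v+3) + 15 = 6250v^5 + 18750v^4 + 22500v^3 + 13500v^2 + 4065v + 510 = 5(1250v^5 + 3750v^4 + 4500v^3 + 2700v^2 + 813v + 102).

5(1250v^5 + 3750v^4 + 4500v^3 + 2700v^2 + 813v + 102)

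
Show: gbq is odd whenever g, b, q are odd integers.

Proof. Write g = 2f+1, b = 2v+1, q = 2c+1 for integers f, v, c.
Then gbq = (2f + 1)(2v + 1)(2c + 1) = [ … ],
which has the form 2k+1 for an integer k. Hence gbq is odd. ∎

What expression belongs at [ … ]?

Expanding: (2f + 1)(2v + 1)(2c + 1) = 8cfv + 4cf + 4cv + 2c + 4fv + 2f + 2v + 1.
Every term except the constant is even, so this is 2(4cfv + 2cf + 2cv + c + 2fv + f + v) + 1,
and 4cfv + 2cf + 2cv + c + 2fv + f + v ∈ ℤ gives the required form.

2(4cfv + 2cf + 2cv + c + 2fv + f + v) + 1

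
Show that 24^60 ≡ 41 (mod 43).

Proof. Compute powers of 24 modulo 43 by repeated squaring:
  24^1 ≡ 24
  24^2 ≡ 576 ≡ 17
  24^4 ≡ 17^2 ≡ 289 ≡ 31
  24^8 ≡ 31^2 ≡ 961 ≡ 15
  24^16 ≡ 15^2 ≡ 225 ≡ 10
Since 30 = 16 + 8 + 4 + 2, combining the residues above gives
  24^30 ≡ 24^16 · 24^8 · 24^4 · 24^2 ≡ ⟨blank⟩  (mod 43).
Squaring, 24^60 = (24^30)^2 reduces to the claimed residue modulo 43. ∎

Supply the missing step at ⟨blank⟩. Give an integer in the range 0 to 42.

16

Multiply the listed residues: 10 · 15 · 31 · 17 = 150 → 4650 → 79050.
Reducing modulo 43: 79050 = 1838·43 + 16, so 24^30 ≡ 16.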